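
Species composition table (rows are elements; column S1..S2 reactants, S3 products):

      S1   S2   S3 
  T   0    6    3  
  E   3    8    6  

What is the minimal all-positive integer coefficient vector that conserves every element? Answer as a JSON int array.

T: 4·0+3·6 = 18 | 6·3 = 18
E: 4·3+3·8 = 36 | 6·6 = 36
gcd(4,3,6) = 1

Coefficients: [4, 3, 6]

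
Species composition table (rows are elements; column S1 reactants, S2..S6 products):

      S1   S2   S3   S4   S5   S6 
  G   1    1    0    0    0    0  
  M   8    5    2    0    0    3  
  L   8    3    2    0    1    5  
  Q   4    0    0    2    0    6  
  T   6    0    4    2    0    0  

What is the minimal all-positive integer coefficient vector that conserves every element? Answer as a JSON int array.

G: 3·1 = 3 | 3·1+3·0+3·0+4·0+1·0 = 3
M: 3·8 = 24 | 3·5+3·2+3·0+4·0+1·3 = 24
L: 3·8 = 24 | 3·3+3·2+3·0+4·1+1·5 = 24
Q: 3·4 = 12 | 3·0+3·0+3·2+4·0+1·6 = 12
T: 3·6 = 18 | 3·0+3·4+3·2+4·0+1·0 = 18
gcd(3,3,3,3,4,1) = 1

Coefficients: [3, 3, 3, 3, 4, 1]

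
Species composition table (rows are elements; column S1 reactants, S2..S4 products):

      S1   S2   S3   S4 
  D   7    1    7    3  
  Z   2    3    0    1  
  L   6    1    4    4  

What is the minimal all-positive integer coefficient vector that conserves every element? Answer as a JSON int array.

D: 5·7 = 35 | 2·1+3·7+4·3 = 35
Z: 5·2 = 10 | 2·3+3·0+4·1 = 10
L: 5·6 = 30 | 2·1+3·4+4·4 = 30
gcd(5,2,3,4) = 1

Coefficients: [5, 2, 3, 4]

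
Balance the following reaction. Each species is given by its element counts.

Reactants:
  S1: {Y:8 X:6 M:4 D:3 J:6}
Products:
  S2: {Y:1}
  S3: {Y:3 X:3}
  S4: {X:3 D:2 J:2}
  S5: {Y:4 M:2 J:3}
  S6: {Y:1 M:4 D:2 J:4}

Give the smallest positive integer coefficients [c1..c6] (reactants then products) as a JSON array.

Y: 4·8 = 32 | 6·1+5·3+3·0+2·4+3·1 = 32
X: 4·6 = 24 | 6·0+5·3+3·3+2·0+3·0 = 24
M: 4·4 = 16 | 6·0+5·0+3·0+2·2+3·4 = 16
D: 4·3 = 12 | 6·0+5·0+3·2+2·0+3·2 = 12
J: 4·6 = 24 | 6·0+5·0+3·2+2·3+3·4 = 24
gcd(4,6,5,3,2,3) = 1

Coefficients: [4, 6, 5, 3, 2, 3]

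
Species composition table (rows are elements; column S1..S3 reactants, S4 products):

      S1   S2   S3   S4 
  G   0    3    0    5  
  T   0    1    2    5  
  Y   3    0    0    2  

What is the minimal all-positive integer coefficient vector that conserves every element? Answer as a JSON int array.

Coefficients: [2, 5, 5, 3]

G: 2·0+5·3+5·0 = 15 | 3·5 = 15
T: 2·0+5·1+5·2 = 15 | 3·5 = 15
Y: 2·3+5·0+5·0 = 6 | 3·2 = 6
gcd(2,5,5,3) = 1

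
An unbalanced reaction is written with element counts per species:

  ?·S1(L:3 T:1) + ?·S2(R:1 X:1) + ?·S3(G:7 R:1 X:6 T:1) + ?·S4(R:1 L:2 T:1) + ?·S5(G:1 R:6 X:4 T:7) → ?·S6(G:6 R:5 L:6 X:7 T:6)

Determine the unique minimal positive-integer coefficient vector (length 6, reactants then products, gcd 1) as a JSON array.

Coefficients: [6, 3, 4, 6, 2, 5]

G: 6·0+3·0+4·7+6·0+2·1 = 30 | 5·6 = 30
R: 6·0+3·1+4·1+6·1+2·6 = 25 | 5·5 = 25
L: 6·3+3·0+4·0+6·2+2·0 = 30 | 5·6 = 30
X: 6·0+3·1+4·6+6·0+2·4 = 35 | 5·7 = 35
T: 6·1+3·0+4·1+6·1+2·7 = 30 | 5·6 = 30
gcd(6,3,4,6,2,5) = 1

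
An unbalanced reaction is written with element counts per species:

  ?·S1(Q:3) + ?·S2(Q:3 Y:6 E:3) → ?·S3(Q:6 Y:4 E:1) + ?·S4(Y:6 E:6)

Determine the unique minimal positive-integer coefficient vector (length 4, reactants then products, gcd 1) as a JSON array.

Q: 3·3+3·3 = 18 | 3·6+1·0 = 18
Y: 3·0+3·6 = 18 | 3·4+1·6 = 18
E: 3·0+3·3 = 9 | 3·1+1·6 = 9
gcd(3,3,3,1) = 1

Coefficients: [3, 3, 3, 1]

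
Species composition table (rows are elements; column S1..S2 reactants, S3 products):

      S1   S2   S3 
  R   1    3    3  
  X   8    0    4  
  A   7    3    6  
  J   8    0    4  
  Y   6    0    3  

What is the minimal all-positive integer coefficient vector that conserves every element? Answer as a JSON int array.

R: 3·1+5·3 = 18 | 6·3 = 18
X: 3·8+5·0 = 24 | 6·4 = 24
A: 3·7+5·3 = 36 | 6·6 = 36
J: 3·8+5·0 = 24 | 6·4 = 24
Y: 3·6+5·0 = 18 | 6·3 = 18
gcd(3,5,6) = 1

Coefficients: [3, 5, 6]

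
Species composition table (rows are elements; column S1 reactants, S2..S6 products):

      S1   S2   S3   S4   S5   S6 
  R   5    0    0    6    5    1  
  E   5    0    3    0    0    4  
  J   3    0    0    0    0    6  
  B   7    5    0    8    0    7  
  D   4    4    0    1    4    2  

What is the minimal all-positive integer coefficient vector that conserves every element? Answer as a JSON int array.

R: 6·5 = 30 | 1·0+6·0+2·6+3·5+3·1 = 30
E: 6·5 = 30 | 1·0+6·3+2·0+3·0+3·4 = 30
J: 6·3 = 18 | 1·0+6·0+2·0+3·0+3·6 = 18
B: 6·7 = 42 | 1·5+6·0+2·8+3·0+3·7 = 42
D: 6·4 = 24 | 1·4+6·0+2·1+3·4+3·2 = 24
gcd(6,1,6,2,3,3) = 1

Coefficients: [6, 1, 6, 2, 3, 3]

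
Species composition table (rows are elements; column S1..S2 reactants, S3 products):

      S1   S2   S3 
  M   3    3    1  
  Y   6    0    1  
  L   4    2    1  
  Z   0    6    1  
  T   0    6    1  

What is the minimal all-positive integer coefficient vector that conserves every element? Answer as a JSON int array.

Coefficients: [1, 1, 6]

M: 1·3+1·3 = 6 | 6·1 = 6
Y: 1·6+1·0 = 6 | 6·1 = 6
L: 1·4+1·2 = 6 | 6·1 = 6
Z: 1·0+1·6 = 6 | 6·1 = 6
T: 1·0+1·6 = 6 | 6·1 = 6
gcd(1,1,6) = 1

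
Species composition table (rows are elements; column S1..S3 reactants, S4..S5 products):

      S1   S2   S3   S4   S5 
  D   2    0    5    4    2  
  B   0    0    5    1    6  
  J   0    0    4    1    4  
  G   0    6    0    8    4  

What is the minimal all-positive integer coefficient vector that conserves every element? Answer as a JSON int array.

Coefficients: [4, 6, 2, 4, 1]

D: 4·2+6·0+2·5 = 18 | 4·4+1·2 = 18
B: 4·0+6·0+2·5 = 10 | 4·1+1·6 = 10
J: 4·0+6·0+2·4 = 8 | 4·1+1·4 = 8
G: 4·0+6·6+2·0 = 36 | 4·8+1·4 = 36
gcd(4,6,2,4,1) = 1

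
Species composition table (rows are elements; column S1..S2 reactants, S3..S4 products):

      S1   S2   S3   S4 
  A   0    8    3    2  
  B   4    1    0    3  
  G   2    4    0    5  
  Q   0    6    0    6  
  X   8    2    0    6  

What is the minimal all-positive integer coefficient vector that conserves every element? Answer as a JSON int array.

Coefficients: [1, 2, 4, 2]

A: 1·0+2·8 = 16 | 4·3+2·2 = 16
B: 1·4+2·1 = 6 | 4·0+2·3 = 6
G: 1·2+2·4 = 10 | 4·0+2·5 = 10
Q: 1·0+2·6 = 12 | 4·0+2·6 = 12
X: 1·8+2·2 = 12 | 4·0+2·6 = 12
gcd(1,2,4,2) = 1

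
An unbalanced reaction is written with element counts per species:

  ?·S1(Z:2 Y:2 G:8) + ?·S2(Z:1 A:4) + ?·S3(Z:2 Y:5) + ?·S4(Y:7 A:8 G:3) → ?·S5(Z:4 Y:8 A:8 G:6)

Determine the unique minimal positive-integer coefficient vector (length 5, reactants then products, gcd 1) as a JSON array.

Coefficients: [3, 6, 4, 2, 5]

Z: 3·2+6·1+4·2+2·0 = 20 | 5·4 = 20
Y: 3·2+6·0+4·5+2·7 = 40 | 5·8 = 40
A: 3·0+6·4+4·0+2·8 = 40 | 5·8 = 40
G: 3·8+6·0+4·0+2·3 = 30 | 5·6 = 30
gcd(3,6,4,2,5) = 1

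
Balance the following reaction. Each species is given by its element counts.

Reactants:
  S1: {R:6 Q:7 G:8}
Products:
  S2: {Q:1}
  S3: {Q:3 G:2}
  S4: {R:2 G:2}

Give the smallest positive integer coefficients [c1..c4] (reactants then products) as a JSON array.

Coefficients: [1, 4, 1, 3]

R: 1·6 = 6 | 4·0+1·0+3·2 = 6
Q: 1·7 = 7 | 4·1+1·3+3·0 = 7
G: 1·8 = 8 | 4·0+1·2+3·2 = 8
gcd(1,4,1,3) = 1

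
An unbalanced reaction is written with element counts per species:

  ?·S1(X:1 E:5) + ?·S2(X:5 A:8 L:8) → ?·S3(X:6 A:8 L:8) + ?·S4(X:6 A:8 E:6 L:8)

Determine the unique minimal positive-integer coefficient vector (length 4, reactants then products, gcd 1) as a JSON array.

X: 6·1+6·5 = 36 | 1·6+5·6 = 36
A: 6·0+6·8 = 48 | 1·8+5·8 = 48
E: 6·5+6·0 = 30 | 1·0+5·6 = 30
L: 6·0+6·8 = 48 | 1·8+5·8 = 48
gcd(6,6,1,5) = 1

Coefficients: [6, 6, 1, 5]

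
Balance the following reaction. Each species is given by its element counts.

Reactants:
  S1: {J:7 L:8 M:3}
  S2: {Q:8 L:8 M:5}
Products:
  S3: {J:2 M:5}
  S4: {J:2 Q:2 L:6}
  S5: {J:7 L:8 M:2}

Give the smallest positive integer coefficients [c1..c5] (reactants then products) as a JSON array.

J: 6·7+1·0 = 42 | 3·2+4·2+4·7 = 42
Q: 6·0+1·8 = 8 | 3·0+4·2+4·0 = 8
L: 6·8+1·8 = 56 | 3·0+4·6+4·8 = 56
M: 6·3+1·5 = 23 | 3·5+4·0+4·2 = 23
gcd(6,1,3,4,4) = 1

Coefficients: [6, 1, 3, 4, 4]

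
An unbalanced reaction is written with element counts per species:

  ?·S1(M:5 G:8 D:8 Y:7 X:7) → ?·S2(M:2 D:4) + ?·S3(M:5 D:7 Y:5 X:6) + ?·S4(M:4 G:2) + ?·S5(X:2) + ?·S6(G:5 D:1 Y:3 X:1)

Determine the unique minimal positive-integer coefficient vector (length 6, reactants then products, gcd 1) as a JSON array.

M: 4·5 = 20 | 3·2+2·5+1·4+5·0+6·0 = 20
G: 4·8 = 32 | 3·0+2·0+1·2+5·0+6·5 = 32
D: 4·8 = 32 | 3·4+2·7+1·0+5·0+6·1 = 32
Y: 4·7 = 28 | 3·0+2·5+1·0+5·0+6·3 = 28
X: 4·7 = 28 | 3·0+2·6+1·0+5·2+6·1 = 28
gcd(4,3,2,1,5,6) = 1

Coefficients: [4, 3, 2, 1, 5, 6]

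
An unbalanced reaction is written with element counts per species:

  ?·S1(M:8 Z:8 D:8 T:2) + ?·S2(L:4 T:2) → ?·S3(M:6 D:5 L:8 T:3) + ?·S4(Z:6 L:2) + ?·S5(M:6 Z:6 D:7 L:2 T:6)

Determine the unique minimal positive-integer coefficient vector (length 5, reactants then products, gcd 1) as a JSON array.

M: 3·8+6·0 = 24 | 2·6+2·0+2·6 = 24
Z: 3·8+6·0 = 24 | 2·0+2·6+2·6 = 24
D: 3·8+6·0 = 24 | 2·5+2·0+2·7 = 24
L: 3·0+6·4 = 24 | 2·8+2·2+2·2 = 24
T: 3·2+6·2 = 18 | 2·3+2·0+2·6 = 18
gcd(3,6,2,2,2) = 1

Coefficients: [3, 6, 2, 2, 2]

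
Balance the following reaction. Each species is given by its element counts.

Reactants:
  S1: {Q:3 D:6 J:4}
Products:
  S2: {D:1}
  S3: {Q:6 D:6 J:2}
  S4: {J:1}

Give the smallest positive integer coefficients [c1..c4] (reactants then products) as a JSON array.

Q: 2·3 = 6 | 6·0+1·6+6·0 = 6
D: 2·6 = 12 | 6·1+1·6+6·0 = 12
J: 2·4 = 8 | 6·0+1·2+6·1 = 8
gcd(2,6,1,6) = 1

Coefficients: [2, 6, 1, 6]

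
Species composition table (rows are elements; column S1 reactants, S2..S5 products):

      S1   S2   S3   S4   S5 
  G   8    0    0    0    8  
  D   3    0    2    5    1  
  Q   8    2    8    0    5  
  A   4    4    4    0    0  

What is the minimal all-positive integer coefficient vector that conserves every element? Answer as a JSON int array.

G: 6·8 = 48 | 5·0+1·0+2·0+6·8 = 48
D: 6·3 = 18 | 5·0+1·2+2·5+6·1 = 18
Q: 6·8 = 48 | 5·2+1·8+2·0+6·5 = 48
A: 6·4 = 24 | 5·4+1·4+2·0+6·0 = 24
gcd(6,5,1,2,6) = 1

Coefficients: [6, 5, 1, 2, 6]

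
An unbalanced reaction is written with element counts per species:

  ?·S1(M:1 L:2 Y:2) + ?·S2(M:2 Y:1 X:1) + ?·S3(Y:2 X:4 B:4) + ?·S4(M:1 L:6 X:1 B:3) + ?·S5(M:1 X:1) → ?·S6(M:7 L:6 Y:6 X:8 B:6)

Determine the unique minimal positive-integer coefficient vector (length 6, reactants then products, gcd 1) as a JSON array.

Coefficients: [3, 6, 3, 2, 4, 3]

M: 3·1+6·2+3·0+2·1+4·1 = 21 | 3·7 = 21
L: 3·2+6·0+3·0+2·6+4·0 = 18 | 3·6 = 18
Y: 3·2+6·1+3·2+2·0+4·0 = 18 | 3·6 = 18
X: 3·0+6·1+3·4+2·1+4·1 = 24 | 3·8 = 24
B: 3·0+6·0+3·4+2·3+4·0 = 18 | 3·6 = 18
gcd(3,6,3,2,4,3) = 1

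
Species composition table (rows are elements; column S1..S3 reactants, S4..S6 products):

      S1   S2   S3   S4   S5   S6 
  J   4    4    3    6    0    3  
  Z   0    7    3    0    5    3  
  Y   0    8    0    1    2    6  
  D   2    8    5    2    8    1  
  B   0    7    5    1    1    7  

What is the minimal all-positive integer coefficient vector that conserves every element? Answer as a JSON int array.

J: 6·4+6·4+1·3 = 51 | 6·6+6·0+5·3 = 51
Z: 6·0+6·7+1·3 = 45 | 6·0+6·5+5·3 = 45
Y: 6·0+6·8+1·0 = 48 | 6·1+6·2+5·6 = 48
D: 6·2+6·8+1·5 = 65 | 6·2+6·8+5·1 = 65
B: 6·0+6·7+1·5 = 47 | 6·1+6·1+5·7 = 47
gcd(6,6,1,6,6,5) = 1

Coefficients: [6, 6, 1, 6, 6, 5]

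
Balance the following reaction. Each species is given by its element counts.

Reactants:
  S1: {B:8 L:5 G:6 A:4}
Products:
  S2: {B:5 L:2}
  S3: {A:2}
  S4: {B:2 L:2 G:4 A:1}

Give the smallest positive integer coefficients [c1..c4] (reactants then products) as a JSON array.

B: 4·8 = 32 | 4·5+5·0+6·2 = 32
L: 4·5 = 20 | 4·2+5·0+6·2 = 20
G: 4·6 = 24 | 4·0+5·0+6·4 = 24
A: 4·4 = 16 | 4·0+5·2+6·1 = 16
gcd(4,4,5,6) = 1

Coefficients: [4, 4, 5, 6]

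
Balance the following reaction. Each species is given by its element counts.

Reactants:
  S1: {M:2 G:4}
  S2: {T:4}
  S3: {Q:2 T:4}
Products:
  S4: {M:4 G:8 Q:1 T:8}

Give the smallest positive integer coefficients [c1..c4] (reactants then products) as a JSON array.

M: 4·2+3·0+1·0 = 8 | 2·4 = 8
G: 4·4+3·0+1·0 = 16 | 2·8 = 16
Q: 4·0+3·0+1·2 = 2 | 2·1 = 2
T: 4·0+3·4+1·4 = 16 | 2·8 = 16
gcd(4,3,1,2) = 1

Coefficients: [4, 3, 1, 2]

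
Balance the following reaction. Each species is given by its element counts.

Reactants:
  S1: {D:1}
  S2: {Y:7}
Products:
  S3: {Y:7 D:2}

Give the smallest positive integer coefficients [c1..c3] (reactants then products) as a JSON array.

Coefficients: [2, 1, 1]

Y: 2·0+1·7 = 7 | 1·7 = 7
D: 2·1+1·0 = 2 | 1·2 = 2
gcd(2,1,1) = 1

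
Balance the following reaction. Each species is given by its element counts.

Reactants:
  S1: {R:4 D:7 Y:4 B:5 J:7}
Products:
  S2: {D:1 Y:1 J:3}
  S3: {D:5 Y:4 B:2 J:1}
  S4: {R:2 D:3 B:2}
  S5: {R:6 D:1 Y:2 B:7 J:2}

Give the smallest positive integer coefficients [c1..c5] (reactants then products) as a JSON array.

Coefficients: [3, 6, 1, 3, 1]

R: 3·4 = 12 | 6·0+1·0+3·2+1·6 = 12
D: 3·7 = 21 | 6·1+1·5+3·3+1·1 = 21
Y: 3·4 = 12 | 6·1+1·4+3·0+1·2 = 12
B: 3·5 = 15 | 6·0+1·2+3·2+1·7 = 15
J: 3·7 = 21 | 6·3+1·1+3·0+1·2 = 21
gcd(3,6,1,3,1) = 1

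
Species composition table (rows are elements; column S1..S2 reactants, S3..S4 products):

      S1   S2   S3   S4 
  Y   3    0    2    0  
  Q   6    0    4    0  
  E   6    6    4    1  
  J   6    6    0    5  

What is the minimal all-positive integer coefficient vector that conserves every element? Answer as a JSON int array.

Y: 4·3+1·0 = 12 | 6·2+6·0 = 12
Q: 4·6+1·0 = 24 | 6·4+6·0 = 24
E: 4·6+1·6 = 30 | 6·4+6·1 = 30
J: 4·6+1·6 = 30 | 6·0+6·5 = 30
gcd(4,1,6,6) = 1

Coefficients: [4, 1, 6, 6]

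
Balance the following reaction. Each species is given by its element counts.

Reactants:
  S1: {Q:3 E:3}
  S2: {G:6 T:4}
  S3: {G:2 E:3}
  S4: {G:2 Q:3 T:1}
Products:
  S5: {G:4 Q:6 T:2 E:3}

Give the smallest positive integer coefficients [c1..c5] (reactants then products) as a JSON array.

Coefficients: [4, 1, 1, 6, 5]

G: 4·0+1·6+1·2+6·2 = 20 | 5·4 = 20
Q: 4·3+1·0+1·0+6·3 = 30 | 5·6 = 30
T: 4·0+1·4+1·0+6·1 = 10 | 5·2 = 10
E: 4·3+1·0+1·3+6·0 = 15 | 5·3 = 15
gcd(4,1,1,6,5) = 1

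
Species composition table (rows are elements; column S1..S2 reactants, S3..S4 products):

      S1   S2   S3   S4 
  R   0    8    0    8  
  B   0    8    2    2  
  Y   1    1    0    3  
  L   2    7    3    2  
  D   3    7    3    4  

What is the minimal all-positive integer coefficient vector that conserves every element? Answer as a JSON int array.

Coefficients: [2, 1, 3, 1]

R: 2·0+1·8 = 8 | 3·0+1·8 = 8
B: 2·0+1·8 = 8 | 3·2+1·2 = 8
Y: 2·1+1·1 = 3 | 3·0+1·3 = 3
L: 2·2+1·7 = 11 | 3·3+1·2 = 11
D: 2·3+1·7 = 13 | 3·3+1·4 = 13
gcd(2,1,3,1) = 1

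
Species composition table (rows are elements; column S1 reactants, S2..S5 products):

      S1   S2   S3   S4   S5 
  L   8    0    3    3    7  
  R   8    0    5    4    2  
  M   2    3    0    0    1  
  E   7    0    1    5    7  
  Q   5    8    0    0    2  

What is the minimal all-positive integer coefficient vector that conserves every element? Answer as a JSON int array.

Coefficients: [2, 1, 2, 1, 1]

L: 2·8 = 16 | 1·0+2·3+1·3+1·7 = 16
R: 2·8 = 16 | 1·0+2·5+1·4+1·2 = 16
M: 2·2 = 4 | 1·3+2·0+1·0+1·1 = 4
E: 2·7 = 14 | 1·0+2·1+1·5+1·7 = 14
Q: 2·5 = 10 | 1·8+2·0+1·0+1·2 = 10
gcd(2,1,2,1,1) = 1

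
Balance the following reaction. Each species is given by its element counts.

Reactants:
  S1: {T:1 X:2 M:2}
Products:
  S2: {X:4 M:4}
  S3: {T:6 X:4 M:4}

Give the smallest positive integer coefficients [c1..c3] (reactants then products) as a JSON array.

Coefficients: [6, 2, 1]

T: 6·1 = 6 | 2·0+1·6 = 6
X: 6·2 = 12 | 2·4+1·4 = 12
M: 6·2 = 12 | 2·4+1·4 = 12
gcd(6,2,1) = 1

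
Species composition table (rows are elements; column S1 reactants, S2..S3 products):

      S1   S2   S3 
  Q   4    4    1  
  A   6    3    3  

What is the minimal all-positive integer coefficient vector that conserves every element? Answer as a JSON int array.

Coefficients: [3, 2, 4]

Q: 3·4 = 12 | 2·4+4·1 = 12
A: 3·6 = 18 | 2·3+4·3 = 18
gcd(3,2,4) = 1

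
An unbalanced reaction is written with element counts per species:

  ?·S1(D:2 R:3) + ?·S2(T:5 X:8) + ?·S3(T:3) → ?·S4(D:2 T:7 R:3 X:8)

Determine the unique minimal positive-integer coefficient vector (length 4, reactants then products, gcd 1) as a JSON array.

D: 3·2+3·0+2·0 = 6 | 3·2 = 6
T: 3·0+3·5+2·3 = 21 | 3·7 = 21
R: 3·3+3·0+2·0 = 9 | 3·3 = 9
X: 3·0+3·8+2·0 = 24 | 3·8 = 24
gcd(3,3,2,3) = 1

Coefficients: [3, 3, 2, 3]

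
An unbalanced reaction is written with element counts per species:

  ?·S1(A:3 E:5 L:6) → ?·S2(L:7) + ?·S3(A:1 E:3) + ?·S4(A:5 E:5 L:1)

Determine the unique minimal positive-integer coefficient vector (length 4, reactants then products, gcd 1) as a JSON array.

A: 5·3 = 15 | 4·0+5·1+2·5 = 15
E: 5·5 = 25 | 4·0+5·3+2·5 = 25
L: 5·6 = 30 | 4·7+5·0+2·1 = 30
gcd(5,4,5,2) = 1

Coefficients: [5, 4, 5, 2]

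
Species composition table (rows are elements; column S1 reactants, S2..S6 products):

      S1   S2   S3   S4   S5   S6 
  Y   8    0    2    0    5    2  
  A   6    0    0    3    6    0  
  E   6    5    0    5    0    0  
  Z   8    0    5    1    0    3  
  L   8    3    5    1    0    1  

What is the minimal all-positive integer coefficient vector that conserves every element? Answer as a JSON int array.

Y: 5·8 = 40 | 4·0+4·2+2·0+4·5+6·2 = 40
A: 5·6 = 30 | 4·0+4·0+2·3+4·6+6·0 = 30
E: 5·6 = 30 | 4·5+4·0+2·5+4·0+6·0 = 30
Z: 5·8 = 40 | 4·0+4·5+2·1+4·0+6·3 = 40
L: 5·8 = 40 | 4·3+4·5+2·1+4·0+6·1 = 40
gcd(5,4,4,2,4,6) = 1

Coefficients: [5, 4, 4, 2, 4, 6]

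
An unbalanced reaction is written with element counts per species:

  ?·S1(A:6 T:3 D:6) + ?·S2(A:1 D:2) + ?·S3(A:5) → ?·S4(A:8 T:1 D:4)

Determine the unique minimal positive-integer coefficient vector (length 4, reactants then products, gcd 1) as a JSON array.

Coefficients: [1, 3, 3, 3]

A: 1·6+3·1+3·5 = 24 | 3·8 = 24
T: 1·3+3·0+3·0 = 3 | 3·1 = 3
D: 1·6+3·2+3·0 = 12 | 3·4 = 12
gcd(1,3,3,3) = 1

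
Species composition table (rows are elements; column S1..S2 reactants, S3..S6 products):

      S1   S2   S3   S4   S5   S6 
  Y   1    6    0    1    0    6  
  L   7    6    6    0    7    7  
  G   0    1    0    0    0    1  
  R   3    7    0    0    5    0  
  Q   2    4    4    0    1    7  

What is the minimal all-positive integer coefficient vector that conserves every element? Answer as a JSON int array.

Coefficients: [6, 1, 1, 6, 5, 1]

Y: 6·1+1·6 = 12 | 1·0+6·1+5·0+1·6 = 12
L: 6·7+1·6 = 48 | 1·6+6·0+5·7+1·7 = 48
G: 6·0+1·1 = 1 | 1·0+6·0+5·0+1·1 = 1
R: 6·3+1·7 = 25 | 1·0+6·0+5·5+1·0 = 25
Q: 6·2+1·4 = 16 | 1·4+6·0+5·1+1·7 = 16
gcd(6,1,1,6,5,1) = 1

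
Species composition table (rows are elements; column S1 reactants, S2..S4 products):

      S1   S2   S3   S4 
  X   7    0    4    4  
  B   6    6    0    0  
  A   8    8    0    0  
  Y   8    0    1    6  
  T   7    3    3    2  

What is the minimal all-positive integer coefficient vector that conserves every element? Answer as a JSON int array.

Coefficients: [4, 4, 2, 5]

X: 4·7 = 28 | 4·0+2·4+5·4 = 28
B: 4·6 = 24 | 4·6+2·0+5·0 = 24
A: 4·8 = 32 | 4·8+2·0+5·0 = 32
Y: 4·8 = 32 | 4·0+2·1+5·6 = 32
T: 4·7 = 28 | 4·3+2·3+5·2 = 28
gcd(4,4,2,5) = 1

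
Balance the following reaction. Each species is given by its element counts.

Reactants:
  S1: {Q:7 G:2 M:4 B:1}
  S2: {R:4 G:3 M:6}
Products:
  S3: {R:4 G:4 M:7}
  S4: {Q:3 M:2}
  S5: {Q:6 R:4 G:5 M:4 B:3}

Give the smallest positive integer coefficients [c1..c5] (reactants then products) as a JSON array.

Q: 3·7+5·0 = 21 | 4·0+5·3+1·6 = 21
R: 3·0+5·4 = 20 | 4·4+5·0+1·4 = 20
G: 3·2+5·3 = 21 | 4·4+5·0+1·5 = 21
M: 3·4+5·6 = 42 | 4·7+5·2+1·4 = 42
B: 3·1+5·0 = 3 | 4·0+5·0+1·3 = 3
gcd(3,5,4,5,1) = 1

Coefficients: [3, 5, 4, 5, 1]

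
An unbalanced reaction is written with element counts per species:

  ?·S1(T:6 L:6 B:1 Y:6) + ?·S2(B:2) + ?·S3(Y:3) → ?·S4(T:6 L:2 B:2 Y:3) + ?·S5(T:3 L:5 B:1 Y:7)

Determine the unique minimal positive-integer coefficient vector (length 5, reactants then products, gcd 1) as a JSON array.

Coefficients: [6, 3, 5, 3, 6]

T: 6·6+3·0+5·0 = 36 | 3·6+6·3 = 36
L: 6·6+3·0+5·0 = 36 | 3·2+6·5 = 36
B: 6·1+3·2+5·0 = 12 | 3·2+6·1 = 12
Y: 6·6+3·0+5·3 = 51 | 3·3+6·7 = 51
gcd(6,3,5,3,6) = 1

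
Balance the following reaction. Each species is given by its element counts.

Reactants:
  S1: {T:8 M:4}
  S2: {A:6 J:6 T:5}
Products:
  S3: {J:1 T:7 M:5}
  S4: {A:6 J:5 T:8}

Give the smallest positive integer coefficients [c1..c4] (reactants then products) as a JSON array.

Coefficients: [5, 4, 4, 4]

A: 5·0+4·6 = 24 | 4·0+4·6 = 24
J: 5·0+4·6 = 24 | 4·1+4·5 = 24
T: 5·8+4·5 = 60 | 4·7+4·8 = 60
M: 5·4+4·0 = 20 | 4·5+4·0 = 20
gcd(5,4,4,4) = 1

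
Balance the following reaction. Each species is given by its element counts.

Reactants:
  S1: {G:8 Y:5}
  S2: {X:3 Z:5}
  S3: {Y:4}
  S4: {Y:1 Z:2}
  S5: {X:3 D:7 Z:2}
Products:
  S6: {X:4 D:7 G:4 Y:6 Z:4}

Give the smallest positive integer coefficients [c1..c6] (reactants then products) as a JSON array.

Coefficients: [3, 2, 5, 1, 6, 6]

X: 3·0+2·3+5·0+1·0+6·3 = 24 | 6·4 = 24
D: 3·0+2·0+5·0+1·0+6·7 = 42 | 6·7 = 42
G: 3·8+2·0+5·0+1·0+6·0 = 24 | 6·4 = 24
Y: 3·5+2·0+5·4+1·1+6·0 = 36 | 6·6 = 36
Z: 3·0+2·5+5·0+1·2+6·2 = 24 | 6·4 = 24
gcd(3,2,5,1,6,6) = 1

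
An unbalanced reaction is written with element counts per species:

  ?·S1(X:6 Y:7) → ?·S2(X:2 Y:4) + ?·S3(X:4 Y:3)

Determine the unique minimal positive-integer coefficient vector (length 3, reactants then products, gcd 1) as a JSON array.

Coefficients: [1, 1, 1]

X: 1·6 = 6 | 1·2+1·4 = 6
Y: 1·7 = 7 | 1·4+1·3 = 7
gcd(1,1,1) = 1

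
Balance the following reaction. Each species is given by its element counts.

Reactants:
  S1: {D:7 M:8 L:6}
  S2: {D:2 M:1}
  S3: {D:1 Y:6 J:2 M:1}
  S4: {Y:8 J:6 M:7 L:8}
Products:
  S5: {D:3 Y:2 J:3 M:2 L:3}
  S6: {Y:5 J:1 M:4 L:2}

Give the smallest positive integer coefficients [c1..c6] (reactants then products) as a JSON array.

D: 1·7+4·2+3·1+3·0 = 18 | 6·3+6·0 = 18
Y: 1·0+4·0+3·6+3·8 = 42 | 6·2+6·5 = 42
J: 1·0+4·0+3·2+3·6 = 24 | 6·3+6·1 = 24
M: 1·8+4·1+3·1+3·7 = 36 | 6·2+6·4 = 36
L: 1·6+4·0+3·0+3·8 = 30 | 6·3+6·2 = 30
gcd(1,4,3,3,6,6) = 1

Coefficients: [1, 4, 3, 3, 6, 6]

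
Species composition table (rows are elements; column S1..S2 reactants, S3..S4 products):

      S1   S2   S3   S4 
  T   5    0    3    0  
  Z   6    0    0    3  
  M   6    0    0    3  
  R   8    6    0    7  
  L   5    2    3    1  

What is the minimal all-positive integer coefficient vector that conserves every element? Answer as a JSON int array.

Coefficients: [3, 3, 5, 6]

T: 3·5+3·0 = 15 | 5·3+6·0 = 15
Z: 3·6+3·0 = 18 | 5·0+6·3 = 18
M: 3·6+3·0 = 18 | 5·0+6·3 = 18
R: 3·8+3·6 = 42 | 5·0+6·7 = 42
L: 3·5+3·2 = 21 | 5·3+6·1 = 21
gcd(3,3,5,6) = 1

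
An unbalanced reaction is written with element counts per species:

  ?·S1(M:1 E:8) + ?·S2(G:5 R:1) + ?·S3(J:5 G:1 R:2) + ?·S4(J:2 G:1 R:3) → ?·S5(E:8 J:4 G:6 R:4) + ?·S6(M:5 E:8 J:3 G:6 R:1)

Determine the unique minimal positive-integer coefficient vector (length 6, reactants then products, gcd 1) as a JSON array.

M: 5·1+5·0+3·0+2·0 = 5 | 4·0+1·5 = 5
E: 5·8+5·0+3·0+2·0 = 40 | 4·8+1·8 = 40
J: 5·0+5·0+3·5+2·2 = 19 | 4·4+1·3 = 19
G: 5·0+5·5+3·1+2·1 = 30 | 4·6+1·6 = 30
R: 5·0+5·1+3·2+2·3 = 17 | 4·4+1·1 = 17
gcd(5,5,3,2,4,1) = 1

Coefficients: [5, 5, 3, 2, 4, 1]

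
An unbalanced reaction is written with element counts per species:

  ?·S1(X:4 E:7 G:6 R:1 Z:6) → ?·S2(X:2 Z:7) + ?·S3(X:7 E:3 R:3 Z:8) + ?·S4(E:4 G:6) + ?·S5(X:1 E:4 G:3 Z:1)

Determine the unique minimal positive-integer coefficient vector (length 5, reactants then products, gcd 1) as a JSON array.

Coefficients: [6, 2, 2, 3, 6]

X: 6·4 = 24 | 2·2+2·7+3·0+6·1 = 24
E: 6·7 = 42 | 2·0+2·3+3·4+6·4 = 42
G: 6·6 = 36 | 2·0+2·0+3·6+6·3 = 36
R: 6·1 = 6 | 2·0+2·3+3·0+6·0 = 6
Z: 6·6 = 36 | 2·7+2·8+3·0+6·1 = 36
gcd(6,2,2,3,6) = 1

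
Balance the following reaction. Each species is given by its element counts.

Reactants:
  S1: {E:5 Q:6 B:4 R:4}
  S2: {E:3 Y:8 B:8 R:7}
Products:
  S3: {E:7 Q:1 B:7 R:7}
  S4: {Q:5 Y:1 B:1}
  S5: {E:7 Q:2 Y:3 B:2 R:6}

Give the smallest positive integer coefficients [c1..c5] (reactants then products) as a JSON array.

Coefficients: [5, 1, 3, 5, 1]

E: 5·5+1·3 = 28 | 3·7+5·0+1·7 = 28
Q: 5·6+1·0 = 30 | 3·1+5·5+1·2 = 30
Y: 5·0+1·8 = 8 | 3·0+5·1+1·3 = 8
B: 5·4+1·8 = 28 | 3·7+5·1+1·2 = 28
R: 5·4+1·7 = 27 | 3·7+5·0+1·6 = 27
gcd(5,1,3,5,1) = 1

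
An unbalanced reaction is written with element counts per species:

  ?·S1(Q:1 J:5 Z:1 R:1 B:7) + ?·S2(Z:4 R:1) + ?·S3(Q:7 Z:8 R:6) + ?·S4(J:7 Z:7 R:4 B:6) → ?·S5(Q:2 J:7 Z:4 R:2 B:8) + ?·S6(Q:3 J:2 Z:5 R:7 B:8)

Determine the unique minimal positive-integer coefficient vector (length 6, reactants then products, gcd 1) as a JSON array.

Coefficients: [6, 1, 1, 1, 5, 1]

Q: 6·1+1·0+1·7+1·0 = 13 | 5·2+1·3 = 13
J: 6·5+1·0+1·0+1·7 = 37 | 5·7+1·2 = 37
Z: 6·1+1·4+1·8+1·7 = 25 | 5·4+1·5 = 25
R: 6·1+1·1+1·6+1·4 = 17 | 5·2+1·7 = 17
B: 6·7+1·0+1·0+1·6 = 48 | 5·8+1·8 = 48
gcd(6,1,1,1,5,1) = 1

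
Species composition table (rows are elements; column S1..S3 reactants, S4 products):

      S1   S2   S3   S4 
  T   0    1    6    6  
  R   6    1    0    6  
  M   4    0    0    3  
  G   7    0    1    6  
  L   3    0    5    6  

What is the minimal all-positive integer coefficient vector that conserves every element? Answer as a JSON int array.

T: 3·0+6·1+3·6 = 24 | 4·6 = 24
R: 3·6+6·1+3·0 = 24 | 4·6 = 24
M: 3·4+6·0+3·0 = 12 | 4·3 = 12
G: 3·7+6·0+3·1 = 24 | 4·6 = 24
L: 3·3+6·0+3·5 = 24 | 4·6 = 24
gcd(3,6,3,4) = 1

Coefficients: [3, 6, 3, 4]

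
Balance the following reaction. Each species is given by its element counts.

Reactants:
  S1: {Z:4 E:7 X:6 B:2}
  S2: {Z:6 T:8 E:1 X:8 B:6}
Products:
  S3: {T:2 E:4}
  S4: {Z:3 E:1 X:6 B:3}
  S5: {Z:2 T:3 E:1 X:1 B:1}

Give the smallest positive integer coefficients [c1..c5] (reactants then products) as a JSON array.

Coefficients: [1, 1, 1, 2, 2]

Z: 1·4+1·6 = 10 | 1·0+2·3+2·2 = 10
T: 1·0+1·8 = 8 | 1·2+2·0+2·3 = 8
E: 1·7+1·1 = 8 | 1·4+2·1+2·1 = 8
X: 1·6+1·8 = 14 | 1·0+2·6+2·1 = 14
B: 1·2+1·6 = 8 | 1·0+2·3+2·1 = 8
gcd(1,1,1,2,2) = 1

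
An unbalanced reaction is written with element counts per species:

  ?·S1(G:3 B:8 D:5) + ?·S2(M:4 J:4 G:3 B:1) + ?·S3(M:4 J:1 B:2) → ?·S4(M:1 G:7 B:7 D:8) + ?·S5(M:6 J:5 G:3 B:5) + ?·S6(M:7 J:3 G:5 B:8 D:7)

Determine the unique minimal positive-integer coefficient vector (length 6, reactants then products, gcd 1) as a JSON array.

M: 3·0+5·4+3·4 = 32 | 1·1+4·6+1·7 = 32
J: 3·0+5·4+3·1 = 23 | 1·0+4·5+1·3 = 23
G: 3·3+5·3+3·0 = 24 | 1·7+4·3+1·5 = 24
B: 3·8+5·1+3·2 = 35 | 1·7+4·5+1·8 = 35
D: 3·5+5·0+3·0 = 15 | 1·8+4·0+1·7 = 15
gcd(3,5,3,1,4,1) = 1

Coefficients: [3, 5, 3, 1, 4, 1]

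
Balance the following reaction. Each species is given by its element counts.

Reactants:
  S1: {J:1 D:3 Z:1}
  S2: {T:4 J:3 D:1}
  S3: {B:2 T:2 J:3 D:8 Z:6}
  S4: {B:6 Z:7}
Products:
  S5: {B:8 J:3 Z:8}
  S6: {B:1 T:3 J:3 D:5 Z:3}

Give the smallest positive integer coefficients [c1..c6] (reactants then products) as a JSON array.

Coefficients: [6, 4, 1, 2, 1, 6]

B: 6·0+4·0+1·2+2·6 = 14 | 1·8+6·1 = 14
T: 6·0+4·4+1·2+2·0 = 18 | 1·0+6·3 = 18
J: 6·1+4·3+1·3+2·0 = 21 | 1·3+6·3 = 21
D: 6·3+4·1+1·8+2·0 = 30 | 1·0+6·5 = 30
Z: 6·1+4·0+1·6+2·7 = 26 | 1·8+6·3 = 26
gcd(6,4,1,2,1,6) = 1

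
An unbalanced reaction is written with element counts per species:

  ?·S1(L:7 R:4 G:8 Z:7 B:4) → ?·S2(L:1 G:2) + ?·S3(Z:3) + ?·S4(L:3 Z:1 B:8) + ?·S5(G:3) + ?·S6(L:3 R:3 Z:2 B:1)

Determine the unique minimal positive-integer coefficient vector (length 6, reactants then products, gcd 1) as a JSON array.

L: 3·7 = 21 | 6·1+4·0+1·3+4·0+4·3 = 21
R: 3·4 = 12 | 6·0+4·0+1·0+4·0+4·3 = 12
G: 3·8 = 24 | 6·2+4·0+1·0+4·3+4·0 = 24
Z: 3·7 = 21 | 6·0+4·3+1·1+4·0+4·2 = 21
B: 3·4 = 12 | 6·0+4·0+1·8+4·0+4·1 = 12
gcd(3,6,4,1,4,4) = 1

Coefficients: [3, 6, 4, 1, 4, 4]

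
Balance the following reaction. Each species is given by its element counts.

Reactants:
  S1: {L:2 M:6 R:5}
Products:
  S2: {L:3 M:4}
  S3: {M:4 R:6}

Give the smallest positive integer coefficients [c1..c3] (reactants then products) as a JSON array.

L: 6·2 = 12 | 4·3+5·0 = 12
M: 6·6 = 36 | 4·4+5·4 = 36
R: 6·5 = 30 | 4·0+5·6 = 30
gcd(6,4,5) = 1

Coefficients: [6, 4, 5]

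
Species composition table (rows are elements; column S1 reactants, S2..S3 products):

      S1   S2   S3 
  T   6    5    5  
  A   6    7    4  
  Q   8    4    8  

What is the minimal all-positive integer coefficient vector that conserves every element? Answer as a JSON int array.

T: 5·6 = 30 | 2·5+4·5 = 30
A: 5·6 = 30 | 2·7+4·4 = 30
Q: 5·8 = 40 | 2·4+4·8 = 40
gcd(5,2,4) = 1

Coefficients: [5, 2, 4]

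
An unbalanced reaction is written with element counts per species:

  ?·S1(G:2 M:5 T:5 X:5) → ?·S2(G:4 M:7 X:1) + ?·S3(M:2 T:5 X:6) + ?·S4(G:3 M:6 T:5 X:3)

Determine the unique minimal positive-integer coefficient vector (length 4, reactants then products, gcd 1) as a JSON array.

G: 5·2 = 10 | 1·4+3·0+2·3 = 10
M: 5·5 = 25 | 1·7+3·2+2·6 = 25
T: 5·5 = 25 | 1·0+3·5+2·5 = 25
X: 5·5 = 25 | 1·1+3·6+2·3 = 25
gcd(5,1,3,2) = 1

Coefficients: [5, 1, 3, 2]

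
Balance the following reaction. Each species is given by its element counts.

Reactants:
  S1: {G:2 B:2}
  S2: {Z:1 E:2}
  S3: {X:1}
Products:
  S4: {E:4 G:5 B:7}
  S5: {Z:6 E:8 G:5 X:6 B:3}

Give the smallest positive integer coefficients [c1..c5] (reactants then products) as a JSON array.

Coefficients: [5, 6, 6, 1, 1]

Z: 5·0+6·1+6·0 = 6 | 1·0+1·6 = 6
E: 5·0+6·2+6·0 = 12 | 1·4+1·8 = 12
G: 5·2+6·0+6·0 = 10 | 1·5+1·5 = 10
X: 5·0+6·0+6·1 = 6 | 1·0+1·6 = 6
B: 5·2+6·0+6·0 = 10 | 1·7+1·3 = 10
gcd(5,6,6,1,1) = 1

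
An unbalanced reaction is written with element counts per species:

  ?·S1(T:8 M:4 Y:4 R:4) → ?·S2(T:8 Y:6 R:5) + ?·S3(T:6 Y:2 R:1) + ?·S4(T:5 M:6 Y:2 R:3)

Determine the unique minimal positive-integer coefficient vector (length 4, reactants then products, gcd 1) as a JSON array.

T: 3·8 = 24 | 1·8+1·6+2·5 = 24
M: 3·4 = 12 | 1·0+1·0+2·6 = 12
Y: 3·4 = 12 | 1·6+1·2+2·2 = 12
R: 3·4 = 12 | 1·5+1·1+2·3 = 12
gcd(3,1,1,2) = 1

Coefficients: [3, 1, 1, 2]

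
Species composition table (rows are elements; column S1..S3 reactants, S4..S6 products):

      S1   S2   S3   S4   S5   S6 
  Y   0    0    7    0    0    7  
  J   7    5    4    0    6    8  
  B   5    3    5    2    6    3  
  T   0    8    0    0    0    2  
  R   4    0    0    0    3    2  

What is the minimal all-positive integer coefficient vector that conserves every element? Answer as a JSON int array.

Y: 5·0+1·0+4·7 = 28 | 6·0+4·0+4·7 = 28
J: 5·7+1·5+4·4 = 56 | 6·0+4·6+4·8 = 56
B: 5·5+1·3+4·5 = 48 | 6·2+4·6+4·3 = 48
T: 5·0+1·8+4·0 = 8 | 6·0+4·0+4·2 = 8
R: 5·4+1·0+4·0 = 20 | 6·0+4·3+4·2 = 20
gcd(5,1,4,6,4,4) = 1

Coefficients: [5, 1, 4, 6, 4, 4]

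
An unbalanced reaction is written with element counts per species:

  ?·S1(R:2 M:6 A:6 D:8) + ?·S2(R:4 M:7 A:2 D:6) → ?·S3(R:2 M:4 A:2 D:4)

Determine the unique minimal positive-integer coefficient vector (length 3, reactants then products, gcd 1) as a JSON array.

R: 1·2+2·4 = 10 | 5·2 = 10
M: 1·6+2·7 = 20 | 5·4 = 20
A: 1·6+2·2 = 10 | 5·2 = 10
D: 1·8+2·6 = 20 | 5·4 = 20
gcd(1,2,5) = 1

Coefficients: [1, 2, 5]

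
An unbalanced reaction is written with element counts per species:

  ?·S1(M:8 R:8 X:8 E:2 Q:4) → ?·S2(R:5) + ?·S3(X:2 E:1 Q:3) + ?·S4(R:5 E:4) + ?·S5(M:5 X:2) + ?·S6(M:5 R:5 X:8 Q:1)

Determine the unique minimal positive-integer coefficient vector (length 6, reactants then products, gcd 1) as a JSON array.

Coefficients: [5, 5, 6, 1, 6, 2]

M: 5·8 = 40 | 5·0+6·0+1·0+6·5+2·5 = 40
R: 5·8 = 40 | 5·5+6·0+1·5+6·0+2·5 = 40
X: 5·8 = 40 | 5·0+6·2+1·0+6·2+2·8 = 40
E: 5·2 = 10 | 5·0+6·1+1·4+6·0+2·0 = 10
Q: 5·4 = 20 | 5·0+6·3+1·0+6·0+2·1 = 20
gcd(5,5,6,1,6,2) = 1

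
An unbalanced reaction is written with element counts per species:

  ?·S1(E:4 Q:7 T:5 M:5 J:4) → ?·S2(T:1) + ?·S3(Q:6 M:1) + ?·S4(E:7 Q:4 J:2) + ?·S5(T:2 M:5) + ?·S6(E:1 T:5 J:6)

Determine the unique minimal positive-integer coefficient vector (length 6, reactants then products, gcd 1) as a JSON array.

E: 6·4 = 24 | 5·0+5·0+3·7+5·0+3·1 = 24
Q: 6·7 = 42 | 5·0+5·6+3·4+5·0+3·0 = 42
T: 6·5 = 30 | 5·1+5·0+3·0+5·2+3·5 = 30
M: 6·5 = 30 | 5·0+5·1+3·0+5·5+3·0 = 30
J: 6·4 = 24 | 5·0+5·0+3·2+5·0+3·6 = 24
gcd(6,5,5,3,5,3) = 1

Coefficients: [6, 5, 5, 3, 5, 3]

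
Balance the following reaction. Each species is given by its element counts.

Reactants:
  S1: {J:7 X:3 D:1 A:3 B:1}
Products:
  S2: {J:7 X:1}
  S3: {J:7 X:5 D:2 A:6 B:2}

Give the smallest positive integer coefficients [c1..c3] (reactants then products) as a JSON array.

Coefficients: [2, 1, 1]

J: 2·7 = 14 | 1·7+1·7 = 14
X: 2·3 = 6 | 1·1+1·5 = 6
D: 2·1 = 2 | 1·0+1·2 = 2
A: 2·3 = 6 | 1·0+1·6 = 6
B: 2·1 = 2 | 1·0+1·2 = 2
gcd(2,1,1) = 1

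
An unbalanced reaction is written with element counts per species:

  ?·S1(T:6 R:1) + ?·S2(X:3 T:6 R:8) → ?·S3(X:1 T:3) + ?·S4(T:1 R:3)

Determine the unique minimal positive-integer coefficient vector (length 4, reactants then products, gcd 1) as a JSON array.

Coefficients: [1, 1, 3, 3]

X: 1·0+1·3 = 3 | 3·1+3·0 = 3
T: 1·6+1·6 = 12 | 3·3+3·1 = 12
R: 1·1+1·8 = 9 | 3·0+3·3 = 9
gcd(1,1,3,3) = 1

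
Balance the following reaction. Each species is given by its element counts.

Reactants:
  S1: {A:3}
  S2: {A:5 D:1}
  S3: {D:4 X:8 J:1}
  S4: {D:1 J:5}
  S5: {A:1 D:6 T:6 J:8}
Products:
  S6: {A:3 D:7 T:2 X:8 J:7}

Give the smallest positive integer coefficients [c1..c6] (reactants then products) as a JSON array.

A: 1·3+1·5+3·0+2·0+1·1 = 9 | 3·3 = 9
D: 1·0+1·1+3·4+2·1+1·6 = 21 | 3·7 = 21
T: 1·0+1·0+3·0+2·0+1·6 = 6 | 3·2 = 6
X: 1·0+1·0+3·8+2·0+1·0 = 24 | 3·8 = 24
J: 1·0+1·0+3·1+2·5+1·8 = 21 | 3·7 = 21
gcd(1,1,3,2,1,3) = 1

Coefficients: [1, 1, 3, 2, 1, 3]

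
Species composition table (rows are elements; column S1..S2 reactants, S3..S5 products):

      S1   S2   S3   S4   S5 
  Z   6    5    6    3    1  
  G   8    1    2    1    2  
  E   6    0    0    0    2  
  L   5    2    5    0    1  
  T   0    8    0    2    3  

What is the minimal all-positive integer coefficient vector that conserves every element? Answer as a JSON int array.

Coefficients: [2, 3, 2, 3, 6]

Z: 2·6+3·5 = 27 | 2·6+3·3+6·1 = 27
G: 2·8+3·1 = 19 | 2·2+3·1+6·2 = 19
E: 2·6+3·0 = 12 | 2·0+3·0+6·2 = 12
L: 2·5+3·2 = 16 | 2·5+3·0+6·1 = 16
T: 2·0+3·8 = 24 | 2·0+3·2+6·3 = 24
gcd(2,3,2,3,6) = 1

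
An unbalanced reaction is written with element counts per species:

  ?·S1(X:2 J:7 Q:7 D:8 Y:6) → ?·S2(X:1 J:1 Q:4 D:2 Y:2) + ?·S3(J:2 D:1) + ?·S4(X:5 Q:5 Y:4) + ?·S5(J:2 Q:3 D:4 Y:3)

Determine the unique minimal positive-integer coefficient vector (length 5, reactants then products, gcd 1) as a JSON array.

Coefficients: [3, 1, 6, 1, 4]

X: 3·2 = 6 | 1·1+6·0+1·5+4·0 = 6
J: 3·7 = 21 | 1·1+6·2+1·0+4·2 = 21
Q: 3·7 = 21 | 1·4+6·0+1·5+4·3 = 21
D: 3·8 = 24 | 1·2+6·1+1·0+4·4 = 24
Y: 3·6 = 18 | 1·2+6·0+1·4+4·3 = 18
gcd(3,1,6,1,4) = 1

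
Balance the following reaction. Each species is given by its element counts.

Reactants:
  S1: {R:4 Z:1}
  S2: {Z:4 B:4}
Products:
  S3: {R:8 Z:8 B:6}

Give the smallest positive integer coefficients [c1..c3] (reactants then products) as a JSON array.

Coefficients: [4, 3, 2]

R: 4·4+3·0 = 16 | 2·8 = 16
Z: 4·1+3·4 = 16 | 2·8 = 16
B: 4·0+3·4 = 12 | 2·6 = 12
gcd(4,3,2) = 1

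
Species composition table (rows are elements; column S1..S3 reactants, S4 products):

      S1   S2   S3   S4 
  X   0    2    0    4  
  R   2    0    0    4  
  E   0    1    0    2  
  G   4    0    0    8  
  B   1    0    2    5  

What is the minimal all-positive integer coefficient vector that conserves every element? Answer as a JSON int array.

X: 4·0+4·2+3·0 = 8 | 2·4 = 8
R: 4·2+4·0+3·0 = 8 | 2·4 = 8
E: 4·0+4·1+3·0 = 4 | 2·2 = 4
G: 4·4+4·0+3·0 = 16 | 2·8 = 16
B: 4·1+4·0+3·2 = 10 | 2·5 = 10
gcd(4,4,3,2) = 1

Coefficients: [4, 4, 3, 2]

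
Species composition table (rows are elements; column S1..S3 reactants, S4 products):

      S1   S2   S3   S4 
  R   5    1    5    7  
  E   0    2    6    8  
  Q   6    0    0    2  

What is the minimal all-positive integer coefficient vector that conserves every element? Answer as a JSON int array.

R: 1·5+6·1+2·5 = 21 | 3·7 = 21
E: 1·0+6·2+2·6 = 24 | 3·8 = 24
Q: 1·6+6·0+2·0 = 6 | 3·2 = 6
gcd(1,6,2,3) = 1

Coefficients: [1, 6, 2, 3]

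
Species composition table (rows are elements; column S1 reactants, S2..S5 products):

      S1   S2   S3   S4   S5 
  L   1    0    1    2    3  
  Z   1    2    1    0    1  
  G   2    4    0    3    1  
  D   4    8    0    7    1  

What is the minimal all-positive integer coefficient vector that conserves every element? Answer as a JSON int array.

L: 6·1 = 6 | 2·0+1·1+1·2+1·3 = 6
Z: 6·1 = 6 | 2·2+1·1+1·0+1·1 = 6
G: 6·2 = 12 | 2·4+1·0+1·3+1·1 = 12
D: 6·4 = 24 | 2·8+1·0+1·7+1·1 = 24
gcd(6,2,1,1,1) = 1

Coefficients: [6, 2, 1, 1, 1]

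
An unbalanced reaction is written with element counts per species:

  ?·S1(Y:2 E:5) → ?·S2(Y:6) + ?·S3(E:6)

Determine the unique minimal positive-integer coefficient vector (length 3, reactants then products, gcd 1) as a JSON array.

Coefficients: [6, 2, 5]

Y: 6·2 = 12 | 2·6+5·0 = 12
E: 6·5 = 30 | 2·0+5·6 = 30
gcd(6,2,5) = 1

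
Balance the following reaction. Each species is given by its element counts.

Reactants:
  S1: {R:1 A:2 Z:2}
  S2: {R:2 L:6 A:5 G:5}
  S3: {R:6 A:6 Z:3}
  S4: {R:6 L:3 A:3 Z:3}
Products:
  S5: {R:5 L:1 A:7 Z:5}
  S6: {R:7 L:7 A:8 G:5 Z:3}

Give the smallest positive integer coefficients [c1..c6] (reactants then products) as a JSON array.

Coefficients: [6, 3, 2, 2, 3, 3]

R: 6·1+3·2+2·6+2·6 = 36 | 3·5+3·7 = 36
L: 6·0+3·6+2·0+2·3 = 24 | 3·1+3·7 = 24
A: 6·2+3·5+2·6+2·3 = 45 | 3·7+3·8 = 45
G: 6·0+3·5+2·0+2·0 = 15 | 3·0+3·5 = 15
Z: 6·2+3·0+2·3+2·3 = 24 | 3·5+3·3 = 24
gcd(6,3,2,2,3,3) = 1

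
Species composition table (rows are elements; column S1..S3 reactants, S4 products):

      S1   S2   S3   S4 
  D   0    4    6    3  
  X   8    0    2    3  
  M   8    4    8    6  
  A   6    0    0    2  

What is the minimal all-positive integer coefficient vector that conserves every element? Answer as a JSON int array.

D: 2·0+3·4+1·6 = 18 | 6·3 = 18
X: 2·8+3·0+1·2 = 18 | 6·3 = 18
M: 2·8+3·4+1·8 = 36 | 6·6 = 36
A: 2·6+3·0+1·0 = 12 | 6·2 = 12
gcd(2,3,1,6) = 1

Coefficients: [2, 3, 1, 6]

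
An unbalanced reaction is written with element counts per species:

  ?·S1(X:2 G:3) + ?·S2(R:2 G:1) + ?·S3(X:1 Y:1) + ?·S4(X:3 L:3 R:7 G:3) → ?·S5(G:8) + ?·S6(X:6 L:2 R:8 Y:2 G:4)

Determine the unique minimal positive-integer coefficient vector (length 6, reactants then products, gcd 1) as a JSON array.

Coefficients: [3, 5, 6, 2, 1, 3]

X: 3·2+5·0+6·1+2·3 = 18 | 1·0+3·6 = 18
L: 3·0+5·0+6·0+2·3 = 6 | 1·0+3·2 = 6
R: 3·0+5·2+6·0+2·7 = 24 | 1·0+3·8 = 24
Y: 3·0+5·0+6·1+2·0 = 6 | 1·0+3·2 = 6
G: 3·3+5·1+6·0+2·3 = 20 | 1·8+3·4 = 20
gcd(3,5,6,2,1,3) = 1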